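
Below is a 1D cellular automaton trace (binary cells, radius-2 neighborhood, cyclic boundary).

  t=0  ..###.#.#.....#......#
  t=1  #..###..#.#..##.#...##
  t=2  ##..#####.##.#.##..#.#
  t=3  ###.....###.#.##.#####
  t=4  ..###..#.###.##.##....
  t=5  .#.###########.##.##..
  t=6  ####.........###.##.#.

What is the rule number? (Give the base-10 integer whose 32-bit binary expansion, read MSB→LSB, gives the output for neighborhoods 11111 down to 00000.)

1070942844

  ##### -> .   bit 31 = 0  t=2,i=6
  ####. -> .   bit 30 = 0  t=2,i=7
  ###.# -> #   bit 29 = 1  t=0,i=4
  ###.. -> #   bit 28 = 1  t=1,i=0
  ##.## -> #   bit 27 = 1  t=2,i=9
  ##.#. -> #   bit 26 = 1  t=0,i=5
  ##..# -> #   bit 25 = 1  t=1,i=1
  ##... -> #   bit 24 = 1  t=3,i=3
  #.### -> #   bit 23 = 1  t=2,i=21
  #.##. -> #   bit 22 = 1  t=2,i=10
  #.#.# -> .   bit 21 = 0  t=0,i=6
  #.#.. -> #   bit 20 = 1  t=0,i=8
  #..## -> .   bit 19 = 0  t=0,i=1
  #..#. -> #   bit 18 = 1  t=1,i=7
  #...# -> .   bit 17 = 0  t=1,i=18
  #.... -> #   bit 16 = 1  t=0,i=10
  .#### -> .   bit 15 = 0  t=2,i=5
  .###. -> #   bit 14 = 1  t=0,i=3
  .##.# -> .   bit 13 = 0  t=1,i=14
  .##.. -> .   bit 12 = 0  t=2,i=16
  .#.## -> #   bit 11 = 1  t=2,i=14
  .#.#. -> .   bit 10 = 0  t=0,i=7
  .#..# -> #   bit 9 = 1  t=0,i=0
  .#... -> .   bit 8 = 0  t=0,i=9
  ..### -> .   bit 7 = 0  t=0,i=2
  ..##. -> #   bit 6 = 1  t=1,i=13
  ..#.# -> #   bit 5 = 1  t=1,i=8
  ..#.. -> #   bit 4 = 1  t=0,i=14
  ...## -> #   bit 3 = 1  t=1,i=19
  ...#. -> #   bit 2 = 1  t=0,i=13
  ....# -> .   bit 1 = 0  t=0,i=12
  ..... -> .   bit 0 = 0  t=0,i=11
  bits 00111111110101010100101001111100 = 1070942844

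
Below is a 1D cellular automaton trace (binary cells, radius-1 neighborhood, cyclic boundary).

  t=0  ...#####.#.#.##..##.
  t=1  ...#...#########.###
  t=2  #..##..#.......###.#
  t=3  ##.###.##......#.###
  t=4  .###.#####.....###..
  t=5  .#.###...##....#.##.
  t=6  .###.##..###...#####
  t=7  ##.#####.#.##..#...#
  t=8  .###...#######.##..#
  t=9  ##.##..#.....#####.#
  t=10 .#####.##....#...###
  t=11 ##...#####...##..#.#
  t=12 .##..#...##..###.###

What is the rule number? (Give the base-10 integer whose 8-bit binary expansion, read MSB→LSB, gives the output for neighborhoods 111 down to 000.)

124

  ### -> .   bit 7 = 0  t=0,i=4
  ##. -> #   bit 6 = 1  t=0,i=7
  #.# -> #   bit 5 = 1  t=0,i=8
  #.. -> #   bit 4 = 1  t=0,i=15
  .## -> #   bit 3 = 1  t=0,i=3
  .#. -> #   bit 2 = 1  t=0,i=9
  ..# -> .   bit 1 = 0  t=0,i=2
  ... -> .   bit 0 = 0  t=0,i=0
  bits 01111100 = 124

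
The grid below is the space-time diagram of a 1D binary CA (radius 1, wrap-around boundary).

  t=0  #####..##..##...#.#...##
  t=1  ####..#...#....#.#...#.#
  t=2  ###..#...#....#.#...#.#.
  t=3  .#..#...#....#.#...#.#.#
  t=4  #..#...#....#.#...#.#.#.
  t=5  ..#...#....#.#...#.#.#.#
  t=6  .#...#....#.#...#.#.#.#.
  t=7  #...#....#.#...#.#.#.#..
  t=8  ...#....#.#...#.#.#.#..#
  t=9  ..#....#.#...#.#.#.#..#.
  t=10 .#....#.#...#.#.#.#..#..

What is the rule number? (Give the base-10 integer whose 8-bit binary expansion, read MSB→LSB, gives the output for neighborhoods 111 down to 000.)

  [7] ### => #  t=0,i=0
  [6] ##. => .  t=0,i=4
  [5] #.# => #  t=0,i=17
  [4] #.. => .  t=0,i=5
  [3] .## => .  t=0,i=7
  [2] .#. => .  t=0,i=16
  [1] ..# => #  t=0,i=6
  [0] ... => .  t=0,i=14
  bits 10100010 = 162

162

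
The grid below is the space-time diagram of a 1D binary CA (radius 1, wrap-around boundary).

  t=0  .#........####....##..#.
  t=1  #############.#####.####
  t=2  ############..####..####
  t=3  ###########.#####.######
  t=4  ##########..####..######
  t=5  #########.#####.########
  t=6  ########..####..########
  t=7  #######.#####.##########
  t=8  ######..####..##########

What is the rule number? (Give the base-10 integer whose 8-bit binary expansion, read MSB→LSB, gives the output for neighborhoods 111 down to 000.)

159

  [7] ### => #  t=0,i=11
  [6] ##. => .  t=0,i=13
  [5] #.# => .  t=1,i=13
  [4] #.. => #  t=0,i=2
  [3] .## => #  t=0,i=10
  [2] .#. => #  t=0,i=1
  [1] ..# => #  t=0,i=0
  [0] ... => #  t=0,i=3
  bits 10011111 = 159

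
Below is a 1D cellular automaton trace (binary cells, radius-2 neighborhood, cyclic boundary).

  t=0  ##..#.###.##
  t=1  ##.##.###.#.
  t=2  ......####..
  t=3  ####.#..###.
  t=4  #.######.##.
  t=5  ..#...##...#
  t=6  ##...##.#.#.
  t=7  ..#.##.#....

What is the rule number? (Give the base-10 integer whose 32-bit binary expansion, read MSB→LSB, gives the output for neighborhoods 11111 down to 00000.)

1973174893

  nb #####: next=.  (t=4,i=4, bit31=0)
  nb ####.: next=#  (t=0,i=0, bit30=1)
  nb ###.#: next=#  (t=0,i=8, bit29=1)
  nb ###..: next=#  (t=0,i=1, bit28=1)
  nb ##.##: next=.  (t=0,i=9, bit27=0)
  nb ##.#.: next=#  (t=1,i=9, bit26=1)
  nb ##..#: next=.  (t=0,i=2, bit25=0)
  nb ##...: next=#  (t=2,i=10, bit24=1)
  nb #.###: next=#  (t=0,i=6, bit23=1)
  nb #.##.: next=.  (t=1,i=0, bit22=0)
  nb #.#.#: next=.  (t=1,i=10, bit21=0)
  nb #.#..: next=#  (t=3,i=5, bit20=1)
  nb #..##: next=#  (t=3,i=7, bit19=1)
  nb #..#.: next=#  (t=0,i=3, bit18=1)
  nb #...#: next=.  (t=5,i=4, bit17=0)
  nb #....: next=.  (t=2,i=11, bit16=0)
  nb .####: next=.  (t=0,i=11, bit15=0)
  nb .###.: next=#  (t=0,i=7, bit14=1)
  nb .##.#: next=.  (t=1,i=1, bit13=0)
  nb .##..: next=.  (t=5,i=7, bit12=0)
  nb .#.##: next=.  (t=0,i=5, bit11=0)
  nb .#.#.: next=.  (t=6,i=9, bit10=0)
  nb .#..#: next=#  (t=3,i=6, bit9=1)
  nb .#...: next=.  (t=5,i=3, bit8=0)
  nb ..###: next=.  (t=2,i=6, bit7=0)
  nb ..##.: next=#  (t=5,i=6, bit6=1)
  nb ..#.#: next=#  (t=0,i=4, bit5=1)
  nb ..#..: next=.  (t=5,i=2, bit4=0)
  nb ...##: next=#  (t=2,i=5, bit3=1)
  nb ...#.: next=#  (t=5,i=10, bit2=1)
  nb ....#: next=.  (t=2,i=4, bit1=0)
  nb .....: next=#  (t=2,i=0, bit0=1)
  bits 01110101100111000100001001101101 = 1973174893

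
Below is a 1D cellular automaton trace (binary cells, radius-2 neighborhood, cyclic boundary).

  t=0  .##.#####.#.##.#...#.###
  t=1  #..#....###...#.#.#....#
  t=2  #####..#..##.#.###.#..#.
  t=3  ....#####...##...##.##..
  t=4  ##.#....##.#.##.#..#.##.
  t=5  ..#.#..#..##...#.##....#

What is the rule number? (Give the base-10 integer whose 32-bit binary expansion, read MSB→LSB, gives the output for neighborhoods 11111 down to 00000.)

  nb #####: next=.  (t=0,i=6, bit31=0)
  nb ####.: next=.  (t=0,i=7, bit30=0)
  nb ###.#: next=#  (t=0,i=8, bit29=1)
  nb ###..: next=#  (t=1,i=10, bit28=1)
  nb ##.##: next=#  (t=0,i=0, bit27=1)
  nb ##.#.: next=#  (t=0,i=9, bit26=1)
  nb ##..#: next=#  (t=1,i=1, bit25=1)
  nb ##...: next=#  (t=1,i=11, bit24=1)
  nb #.###: next=.  (t=0,i=4, bit23=0)
  nb #.##.: next=.  (t=0,i=1, bit22=0)
  nb #.#.#: next=#  (t=0,i=10, bit21=1)
  nb #.#..: next=.  (t=0,i=15, bit20=0)
  nb #..##: next=.  (t=2,i=9, bit19=0)
  nb #..#.: next=#  (t=1,i=2, bit18=1)
  nb #...#: next=.  (t=0,i=17, bit17=0)
  nb #....: next=.  (t=1,i=5, bit16=0)
  nb .####: next=.  (t=0,i=5, bit15=0)
  nb .###.: next=.  (t=0,i=22, bit14=0)
  nb .##.#: next=.  (t=0,i=2, bit13=0)
  nb .##..: next=#  (t=1,i=0, bit12=1)
  nb .#.##: next=.  (t=0,i=11, bit11=0)
  nb .#.#.: next=#  (t=1,i=15, bit10=1)
  nb .#..#: next=#  (t=2,i=8, bit9=1)
  nb .#...: next=#  (t=0,i=16, bit8=1)
  nb ..###: next=.  (t=1,i=8, bit7=0)
  nb ..##.: next=.  (t=1,i=23, bit6=0)
  nb ..#.#: next=.  (t=0,i=19, bit5=0)
  nb ..#..: next=#  (t=1,i=3, bit4=1)
  nb ...##: next=#  (t=1,i=7, bit3=1)
  nb ...#.: next=#  (t=0,i=18, bit2=1)
  nb ....#: next=.  (t=1,i=6, bit1=0)
  nb .....: next=#  (t=3,i=0, bit0=1)
  bits 00111111001001000001011100011101 = 1059329821

1059329821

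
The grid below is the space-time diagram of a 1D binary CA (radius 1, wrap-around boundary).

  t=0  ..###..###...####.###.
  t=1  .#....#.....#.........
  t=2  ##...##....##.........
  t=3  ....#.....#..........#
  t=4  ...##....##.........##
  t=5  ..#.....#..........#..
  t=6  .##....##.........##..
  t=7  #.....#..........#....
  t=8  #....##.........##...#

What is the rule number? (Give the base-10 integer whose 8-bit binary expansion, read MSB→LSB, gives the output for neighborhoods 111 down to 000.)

  nb ###: next=.  (t=0,i=3, bit7=0)
  nb ##.: next=.  (t=0,i=4, bit6=0)
  nb #.#: next=.  (t=0,i=17, bit5=0)
  nb #..: next=.  (t=0,i=5, bit4=0)
  nb .##: next=.  (t=0,i=2, bit3=0)
  nb .#.: next=#  (t=1,i=1, bit2=1)
  nb ..#: next=#  (t=0,i=1, bit1=1)
  nb ...: next=.  (t=0,i=0, bit0=0)
  bits 00000110 = 6

6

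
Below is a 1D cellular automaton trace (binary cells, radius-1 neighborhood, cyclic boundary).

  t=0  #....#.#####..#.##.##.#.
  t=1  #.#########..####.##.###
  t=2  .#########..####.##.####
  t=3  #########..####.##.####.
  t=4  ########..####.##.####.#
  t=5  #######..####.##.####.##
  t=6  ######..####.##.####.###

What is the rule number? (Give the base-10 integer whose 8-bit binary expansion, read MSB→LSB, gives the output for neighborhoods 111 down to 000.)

175

  nb ###: next=#  (t=0,i=8, bit7=1)
  nb ##.: next=.  (t=0,i=11, bit6=0)
  nb #.#: next=#  (t=0,i=6, bit5=1)
  nb #..: next=.  (t=0,i=1, bit4=0)
  nb .##: next=#  (t=0,i=7, bit3=1)
  nb .#.: next=#  (t=0,i=0, bit2=1)
  nb ..#: next=#  (t=0,i=4, bit1=1)
  nb ...: next=#  (t=0,i=2, bit0=1)
  bits 10101111 = 175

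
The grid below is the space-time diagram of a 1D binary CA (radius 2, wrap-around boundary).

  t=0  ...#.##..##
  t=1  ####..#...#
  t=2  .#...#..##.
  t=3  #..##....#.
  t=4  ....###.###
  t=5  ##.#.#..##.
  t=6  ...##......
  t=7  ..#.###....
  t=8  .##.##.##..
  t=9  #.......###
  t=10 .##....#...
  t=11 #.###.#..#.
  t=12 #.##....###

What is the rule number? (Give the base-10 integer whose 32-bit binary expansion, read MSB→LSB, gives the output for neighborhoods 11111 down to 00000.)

  #####|#  b31=1 t=1,i=1
  ####.|.  b30=0 t=1,i=2
  ###.#|.  b29=0 t=4,i=6
  ###..|.  b28=0 t=1,i=3
  ##.##|.  b27=0 t=4,i=7
  ##.#.|.  b26=0 t=5,i=2
  ##..#|.  b25=0 t=0,i=7
  ##...|#  b24=1 t=0,i=0
  #.###|#  b23=1 t=4,i=8
  #.##.|.  b22=0 t=0,i=5
  #.#.#|#  b21=1 t=5,i=3
  #.#..|.  b20=0 t=3,i=0
  #..##|.  b19=0 t=0,i=8
  #..#.|#  b18=1 t=1,i=5
  #...#|#  b17=1 t=0,i=1
  #....|#  b16=1 t=3,i=6
  .####|.  b15=0 t=1,i=0
  .###.|#  b14=1 t=4,i=5
  .##.#|.  b13=0 t=5,i=1
  .##..|#  b12=1 t=0,i=6
  .#.##|.  b11=0 t=0,i=4
  .#.#.|#  b10=1 t=3,i=10
  .#..#|.  b9=0 t=2,i=6
  .#...|.  b8=0 t=1,i=7
  ..###|.  b7=0 t=1,i=10
  ..##.|.  b6=0 t=0,i=9
  ..#.#|#  b5=1 t=0,i=3
  ..#..|.  b4=0 t=1,i=6
  ...##|#  b3=1 t=1,i=9
  ...#.|#  b2=1 t=0,i=2
  ....#|.  b1=0 t=3,i=7
  .....|.  b0=0 t=6,i=0
  bits 10000001101001110101010000101100 = 2175226924

2175226924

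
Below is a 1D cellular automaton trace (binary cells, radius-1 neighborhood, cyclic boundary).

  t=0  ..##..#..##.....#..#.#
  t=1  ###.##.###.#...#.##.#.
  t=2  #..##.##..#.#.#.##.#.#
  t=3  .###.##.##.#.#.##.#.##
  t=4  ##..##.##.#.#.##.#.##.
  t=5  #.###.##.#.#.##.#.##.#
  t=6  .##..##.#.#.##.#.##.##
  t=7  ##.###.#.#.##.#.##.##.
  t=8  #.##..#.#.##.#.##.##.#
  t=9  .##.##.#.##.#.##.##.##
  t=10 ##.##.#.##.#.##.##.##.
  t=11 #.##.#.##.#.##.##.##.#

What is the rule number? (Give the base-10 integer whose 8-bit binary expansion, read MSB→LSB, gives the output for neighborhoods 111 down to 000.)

  nb ###: next=.  (t=1,i=1, bit7=0)
  nb ##.: next=.  (t=0,i=3, bit6=0)
  nb #.#: next=#  (t=0,i=20, bit5=1)
  nb #..: next=#  (t=0,i=0, bit4=1)
  nb .##: next=#  (t=0,i=2, bit3=1)
  nb .#.: next=.  (t=0,i=6, bit2=0)
  nb ..#: next=#  (t=0,i=1, bit1=1)
  nb ...: next=.  (t=0,i=12, bit0=0)
  bits 00111010 = 58

58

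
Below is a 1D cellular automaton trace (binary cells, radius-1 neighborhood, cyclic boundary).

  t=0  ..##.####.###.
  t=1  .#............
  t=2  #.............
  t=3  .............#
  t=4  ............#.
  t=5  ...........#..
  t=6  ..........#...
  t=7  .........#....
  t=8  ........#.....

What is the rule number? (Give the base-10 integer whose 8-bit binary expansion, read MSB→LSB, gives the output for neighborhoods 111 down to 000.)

2

  [7] ### => .  t=0,i=6
  [6] ##. => .  t=0,i=3
  [5] #.# => .  t=0,i=4
  [4] #.. => .  t=0,i=13
  [3] .## => .  t=0,i=2
  [2] .#. => .  t=1,i=1
  [1] ..# => #  t=0,i=1
  [0] ... => .  t=0,i=0
  bits 00000010 = 2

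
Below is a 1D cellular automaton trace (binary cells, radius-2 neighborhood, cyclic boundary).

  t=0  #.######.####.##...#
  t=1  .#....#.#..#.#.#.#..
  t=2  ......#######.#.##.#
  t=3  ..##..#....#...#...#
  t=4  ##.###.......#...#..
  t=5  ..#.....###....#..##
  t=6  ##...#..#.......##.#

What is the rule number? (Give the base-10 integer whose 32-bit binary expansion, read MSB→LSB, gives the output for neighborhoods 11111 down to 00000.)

1243487905

  nb #####: next=.  (t=0,i=4, bit31=0)
  nb ####.: next=#  (t=0,i=6, bit30=1)
  nb ###.#: next=.  (t=0,i=7, bit29=0)
  nb ###..: next=.  (t=4,i=5, bit28=0)
  nb ##.##: next=#  (t=0,i=1, bit27=1)
  nb ##.#.: next=.  (t=2,i=13, bit26=0)
  nb ##..#: next=#  (t=3,i=4, bit25=1)
  nb ##...: next=.  (t=0,i=16, bit24=0)
  nb #.###: next=.  (t=0,i=2, bit23=0)
  nb #.##.: next=.  (t=0,i=14, bit22=0)
  nb #.#.#: next=.  (t=1,i=13, bit21=0)
  nb #.#..: next=#  (t=1,i=8, bit20=1)
  nb #..##: next=#  (t=3,i=1, bit19=1)
  nb #..#.: next=#  (t=1,i=10, bit18=1)
  nb #...#: next=#  (t=0,i=17, bit17=1)
  nb #....: next=.  (t=1,i=3, bit16=0)
  nb .####: next=.  (t=0,i=3, bit15=0)
  nb .###.: next=.  (t=4,i=4, bit14=0)
  nb .##.#: next=.  (t=0,i=0, bit13=0)
  nb .##..: next=#  (t=0,i=15, bit12=1)
  nb .#.##: next=#  (t=2,i=15, bit11=1)
  nb .#.#.: next=#  (t=1,i=7, bit10=1)
  nb .#..#: next=#  (t=1,i=9, bit9=1)
  nb .#...: next=.  (t=1,i=2, bit8=0)
  nb ..###: next=#  (t=2,i=6, bit7=1)
  nb ..##.: next=.  (t=0,i=19, bit6=0)
  nb ..#.#: next=#  (t=1,i=6, bit5=1)
  nb ..#..: next=.  (t=1,i=1, bit4=0)
  nb ...##: next=.  (t=0,i=18, bit3=0)
  nb ...#.: next=.  (t=1,i=0, bit2=0)
  nb ....#: next=.  (t=1,i=4, bit1=0)
  nb .....: next=#  (t=2,i=2, bit0=1)
  bits 01001010000111100001111010100001 = 1243487905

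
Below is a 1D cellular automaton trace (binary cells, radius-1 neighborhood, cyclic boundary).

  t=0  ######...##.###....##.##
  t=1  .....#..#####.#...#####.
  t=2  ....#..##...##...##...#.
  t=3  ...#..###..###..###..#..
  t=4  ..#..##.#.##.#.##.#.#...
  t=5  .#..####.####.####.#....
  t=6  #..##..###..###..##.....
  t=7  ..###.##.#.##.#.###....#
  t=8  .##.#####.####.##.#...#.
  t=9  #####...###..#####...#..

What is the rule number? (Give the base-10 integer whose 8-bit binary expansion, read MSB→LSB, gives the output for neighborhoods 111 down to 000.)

  [7] ### => .  t=0,i=0
  [6] ##. => #  t=0,i=5
  [5] #.# => #  t=0,i=11
  [4] #.. => .  t=0,i=6
  [3] .## => #  t=0,i=9
  [2] .#. => .  t=1,i=5
  [1] ..# => #  t=0,i=8
  [0] ... => .  t=0,i=7
  bits 01101010 = 106

106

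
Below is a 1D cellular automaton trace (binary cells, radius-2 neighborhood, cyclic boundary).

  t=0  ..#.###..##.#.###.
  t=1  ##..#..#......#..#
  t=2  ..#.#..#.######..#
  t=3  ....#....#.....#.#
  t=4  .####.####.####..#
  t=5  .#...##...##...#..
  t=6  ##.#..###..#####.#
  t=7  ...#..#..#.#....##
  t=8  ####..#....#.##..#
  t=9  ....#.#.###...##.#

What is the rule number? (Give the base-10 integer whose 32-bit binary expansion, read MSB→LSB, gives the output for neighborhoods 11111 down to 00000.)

  nb #####: next=.  (t=2,i=11, bit31=0)
  nb ####.: next=.  (t=2,i=13, bit30=0)
  nb ###.#: next=.  (t=4,i=4, bit29=0)
  nb ###..: next=.  (t=0,i=6, bit28=0)
  nb ##.##: next=#  (t=4,i=5, bit27=1)
  nb ##.#.: next=.  (t=0,i=11, bit26=0)
  nb ##..#: next=#  (t=0,i=7, bit25=1)
  nb ##...: next=#  (t=0,i=17, bit24=1)
  nb #.###: next=#  (t=0,i=4, bit23=1)
  nb #.##.: next=.  (t=8,i=13, bit22=0)
  nb #.#.#: next=.  (t=0,i=12, bit21=0)
  nb #.#..: next=#  (t=2,i=4, bit20=1)
  nb #..##: next=.  (t=0,i=8, bit19=0)
  nb #..#.: next=.  (t=1,i=3, bit18=0)
  nb #...#: next=#  (t=0,i=0, bit17=1)
  nb #....: next=#  (t=1,i=9, bit16=1)
  nb .####: next=.  (t=2,i=10, bit15=0)
  nb .###.: next=.  (t=0,i=5, bit14=0)
  nb .##.#: next=.  (t=0,i=10, bit13=0)
  nb .##..: next=#  (t=5,i=6, bit12=1)
  nb .#.##: next=.  (t=0,i=3, bit11=0)
  nb .#.#.: next=.  (t=2,i=3, bit10=0)
  nb .#..#: next=.  (t=1,i=5, bit9=0)
  nb .#...: next=.  (t=1,i=8, bit8=0)
  nb ..###: next=#  (t=1,i=17, bit7=1)
  nb ..##.: next=.  (t=0,i=9, bit6=0)
  nb ..#.#: next=.  (t=0,i=2, bit5=0)
  nb ..#..: next=#  (t=1,i=4, bit4=1)
  nb ...##: next=.  (t=5,i=4, bit3=0)
  nb ...#.: next=#  (t=0,i=1, bit2=1)
  nb ....#: next=#  (t=1,i=12, bit1=1)
  nb .....: next=#  (t=1,i=10, bit0=1)
  bits 00001011100100110001000010010111 = 194187415

194187415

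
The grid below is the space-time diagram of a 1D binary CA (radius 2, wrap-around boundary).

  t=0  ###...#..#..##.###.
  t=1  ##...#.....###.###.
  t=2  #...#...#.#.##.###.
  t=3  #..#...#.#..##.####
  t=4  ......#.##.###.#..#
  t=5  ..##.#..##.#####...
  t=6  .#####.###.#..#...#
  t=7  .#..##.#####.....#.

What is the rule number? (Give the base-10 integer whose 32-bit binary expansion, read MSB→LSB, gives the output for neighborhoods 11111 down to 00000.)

1691903053

  ##### -> .   bit 31 = 0  t=3,i=17
  ####. -> #   bit 30 = 1  t=3,i=18
  ###.# -> #   bit 29 = 1  t=0,i=17
  ###.. -> .   bit 28 = 0  t=0,i=2
  ##.## -> .   bit 27 = 0  t=0,i=14
  ##.#. -> #   bit 26 = 1  t=2,i=18
  ##..# -> .   bit 25 = 0  t=3,i=1
  ##... -> .   bit 24 = 0  t=0,i=3
  #.### -> #   bit 23 = 1  t=0,i=0
  #.##. -> #   bit 22 = 1  t=1,i=0
  #.#.# -> .   bit 21 = 0  t=2,i=10
  #.#.. -> #   bit 20 = 1  t=2,i=0
  #..## -> #   bit 19 = 1  t=0,i=11
  #..#. -> .   bit 18 = 0  t=0,i=8
  #...# -> .   bit 17 = 0  t=0,i=4
  #.... -> .   bit 16 = 0  t=1,i=7
  .#### -> .   bit 15 = 0  t=3,i=16
  .###. -> #   bit 14 = 1  t=0,i=1
  .##.# -> #   bit 13 = 1  t=0,i=13
  .##.. -> .   bit 12 = 0  t=1,i=1
  .#.## -> .   bit 11 = 0  t=2,i=11
  .#.#. -> #   bit 10 = 1  t=2,i=9
  .#..# -> .   bit 9 = 0  t=0,i=7
  .#... -> .   bit 8 = 0  t=1,i=6
  ..### -> .   bit 7 = 0  t=1,i=11
  ..##. -> #   bit 6 = 1  t=0,i=12
  ..#.# -> .   bit 5 = 0  t=2,i=8
  ..#.. -> .   bit 4 = 0  t=0,i=6
  ...## -> #   bit 3 = 1  t=1,i=10
  ...#. -> #   bit 2 = 1  t=0,i=5
  ....# -> .   bit 1 = 0  t=1,i=9
  ..... -> #   bit 0 = 1  t=1,i=8
  bits 01100100110110000110010001001101 = 1691903053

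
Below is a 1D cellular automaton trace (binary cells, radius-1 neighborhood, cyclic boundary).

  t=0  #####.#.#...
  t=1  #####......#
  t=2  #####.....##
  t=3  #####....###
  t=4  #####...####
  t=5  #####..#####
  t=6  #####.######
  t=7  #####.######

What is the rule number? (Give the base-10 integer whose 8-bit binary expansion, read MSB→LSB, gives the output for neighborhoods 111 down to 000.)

202

  [7] ### => #  t=0,i=1
  [6] ##. => #  t=0,i=4
  [5] #.# => .  t=0,i=5
  [4] #.. => .  t=0,i=9
  [3] .## => #  t=0,i=0
  [2] .#. => .  t=0,i=6
  [1] ..# => #  t=0,i=11
  [0] ... => .  t=0,i=10
  bits 11001010 = 202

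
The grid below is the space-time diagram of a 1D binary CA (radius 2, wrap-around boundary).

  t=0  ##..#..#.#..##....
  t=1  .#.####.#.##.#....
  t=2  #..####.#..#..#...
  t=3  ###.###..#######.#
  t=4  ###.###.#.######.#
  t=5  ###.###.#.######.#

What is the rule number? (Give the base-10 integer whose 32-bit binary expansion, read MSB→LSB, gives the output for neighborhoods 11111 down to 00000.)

4037867284

  nb #####: next=#  (t=3,i=11, bit31=1)
  nb ####.: next=#  (t=1,i=5, bit30=1)
  nb ###.#: next=#  (t=1,i=6, bit29=1)
  nb ###..: next=#  (t=3,i=6, bit28=1)
  nb ##.##: next=.  (t=3,i=3, bit27=0)
  nb ##.#.: next=.  (t=1,i=7, bit26=0)
  nb ##..#: next=.  (t=0,i=2, bit25=0)
  nb ##...: next=.  (t=0,i=14, bit24=0)
  nb #.###: next=#  (t=1,i=3, bit23=1)
  nb #.##.: next=.  (t=1,i=10, bit22=0)
  nb #.#.#: next=#  (t=1,i=8, bit21=1)
  nb #.#..: next=.  (t=0,i=9, bit20=0)
  nb #..##: next=#  (t=0,i=11, bit19=1)
  nb #..#.: next=#  (t=0,i=3, bit18=1)
  nb #...#: next=.  (t=2,i=16, bit17=0)
  nb #....: next=.  (t=0,i=15, bit16=0)
  nb .####: next=#  (t=1,i=4, bit15=1)
  nb .###.: next=#  (t=3,i=5, bit14=1)
  nb .##.#: next=#  (t=1,i=11, bit13=1)
  nb .##..: next=#  (t=0,i=1, bit12=1)
  nb .#.##: next=.  (t=1,i=2, bit11=0)
  nb .#.#.: next=#  (t=0,i=8, bit10=1)
  nb .#..#: next=#  (t=0,i=5, bit9=1)
  nb .#...: next=#  (t=1,i=14, bit8=1)
  nb ..###: next=.  (t=2,i=3, bit7=0)
  nb ..##.: next=.  (t=0,i=0, bit6=0)
  nb ..#.#: next=.  (t=0,i=7, bit5=0)
  nb ..#..: next=#  (t=0,i=4, bit4=1)
  nb ...##: next=.  (t=0,i=17, bit3=0)
  nb ...#.: next=#  (t=1,i=0, bit2=1)
  nb ....#: next=.  (t=0,i=16, bit1=0)
  nb .....: next=.  (t=1,i=16, bit0=0)
  bits 11110000101011001111011100010100 = 4037867284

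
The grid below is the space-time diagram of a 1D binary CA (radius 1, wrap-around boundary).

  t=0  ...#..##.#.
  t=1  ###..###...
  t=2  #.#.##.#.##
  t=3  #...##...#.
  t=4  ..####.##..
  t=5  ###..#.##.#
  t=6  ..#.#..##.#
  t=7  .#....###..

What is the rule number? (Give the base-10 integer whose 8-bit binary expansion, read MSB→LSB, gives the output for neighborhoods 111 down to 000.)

75

  ###|.  b7=0 t=1,i=1
  ##.|#  b6=1 t=0,i=7
  #.#|.  b5=0 t=0,i=8
  #..|.  b4=0 t=0,i=4
  .##|#  b3=1 t=0,i=6
  .#.|.  b2=0 t=0,i=3
  ..#|#  b1=1 t=0,i=2
  ...|#  b0=1 t=0,i=0
  bits 01001011 = 75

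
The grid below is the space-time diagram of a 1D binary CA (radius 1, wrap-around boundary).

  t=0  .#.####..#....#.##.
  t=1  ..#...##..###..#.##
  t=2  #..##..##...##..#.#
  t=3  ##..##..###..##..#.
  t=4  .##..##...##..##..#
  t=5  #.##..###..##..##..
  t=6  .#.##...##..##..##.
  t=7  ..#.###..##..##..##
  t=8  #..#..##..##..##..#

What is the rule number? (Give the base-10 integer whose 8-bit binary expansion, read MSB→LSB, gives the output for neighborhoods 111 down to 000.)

113

  nb ###: next=.  (t=0,i=4, bit7=0)
  nb ##.: next=#  (t=0,i=6, bit6=1)
  nb #.#: next=#  (t=0,i=2, bit5=1)
  nb #..: next=#  (t=0,i=7, bit4=1)
  nb .##: next=.  (t=0,i=3, bit3=0)
  nb .#.: next=.  (t=0,i=1, bit2=0)
  nb ..#: next=.  (t=0,i=0, bit1=0)
  nb ...: next=#  (t=0,i=11, bit0=1)
  bits 01110001 = 113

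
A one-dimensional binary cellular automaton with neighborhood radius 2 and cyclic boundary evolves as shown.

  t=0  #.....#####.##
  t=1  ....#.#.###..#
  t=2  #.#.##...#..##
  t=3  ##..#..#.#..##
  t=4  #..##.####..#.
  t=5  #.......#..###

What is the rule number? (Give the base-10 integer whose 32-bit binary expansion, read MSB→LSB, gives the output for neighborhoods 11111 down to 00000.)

  ##### -> #   bit 31 = 1  t=0,i=8
  ####. -> #   bit 30 = 1  t=0,i=9
  ###.# -> #   bit 29 = 1  t=0,i=10
  ###.. -> .   bit 28 = 0  t=0,i=0
  ##.## -> .   bit 27 = 0  t=0,i=11
  ##.#. -> #   bit 26 = 1  t=2,i=1
  ##..# -> .   bit 25 = 0  t=1,i=11
  ##... -> .   bit 24 = 0  t=0,i=1
  #.### -> .   bit 23 = 0  t=0,i=12
  #.##. -> #   bit 22 = 1  t=2,i=4
  #.#.# -> .   bit 21 = 0  t=1,i=6
  #.#.. -> #   bit 20 = 1  t=3,i=9
  #..## -> .   bit 19 = 0  t=2,i=11
  #..#. -> #   bit 18 = 1  t=1,i=12
  #...# -> #   bit 17 = 1  t=2,i=7
  #.... -> .   bit 16 = 0  t=0,i=2
  .#### -> .   bit 15 = 0  t=0,i=7
  .###. -> #   bit 14 = 1  t=0,i=13
  .##.# -> .   bit 13 = 0  t=4,i=4
  .##.. -> .   bit 12 = 0  t=2,i=5
  .#.## -> .   bit 11 = 0  t=1,i=7
  .#.#. -> #   bit 10 = 1  t=1,i=5
  .#..# -> .   bit 9 = 0  t=2,i=10
  .#... -> #   bit 8 = 1  t=1,i=0
  ..### -> #   bit 7 = 1  t=0,i=6
  ..##. -> .   bit 6 = 0  t=4,i=3
  ..#.# -> #   bit 5 = 1  t=1,i=4
  ..#.. -> #   bit 4 = 1  t=1,i=13
  ...## -> .   bit 3 = 0  t=0,i=5
  ...#. -> .   bit 2 = 0  t=1,i=3
  ....# -> #   bit 1 = 1  t=0,i=4
  ..... -> .   bit 0 = 0  t=0,i=3
  bits 11100100010101100100010110110010 = 3830859186

3830859186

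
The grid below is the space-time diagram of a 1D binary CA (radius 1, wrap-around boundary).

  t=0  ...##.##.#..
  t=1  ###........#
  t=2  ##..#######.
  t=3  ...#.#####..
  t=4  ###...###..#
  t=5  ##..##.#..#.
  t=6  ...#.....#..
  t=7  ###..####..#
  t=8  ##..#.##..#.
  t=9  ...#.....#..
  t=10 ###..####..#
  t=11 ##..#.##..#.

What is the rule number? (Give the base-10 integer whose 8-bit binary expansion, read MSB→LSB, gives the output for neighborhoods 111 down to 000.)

131

  ###|#  b7=1 t=1,i=0
  ##.|.  b6=0 t=0,i=4
  #.#|.  b5=0 t=0,i=5
  #..|.  b4=0 t=0,i=10
  .##|.  b3=0 t=0,i=3
  .#.|.  b2=0 t=0,i=9
  ..#|#  b1=1 t=0,i=2
  ...|#  b0=1 t=0,i=0
  bits 10000011 = 131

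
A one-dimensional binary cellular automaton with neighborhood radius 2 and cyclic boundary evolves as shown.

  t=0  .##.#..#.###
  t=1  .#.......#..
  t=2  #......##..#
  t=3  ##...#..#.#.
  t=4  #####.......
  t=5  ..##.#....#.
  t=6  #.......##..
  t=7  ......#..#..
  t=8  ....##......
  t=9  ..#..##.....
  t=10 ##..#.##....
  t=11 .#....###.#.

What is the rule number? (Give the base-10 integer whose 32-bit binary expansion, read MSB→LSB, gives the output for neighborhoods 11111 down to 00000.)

3251245062

  nb #####: next=#  (t=4,i=2, bit31=1)
  nb ####.: next=#  (t=4,i=3, bit30=1)
  nb ###.#: next=.  (t=0,i=11, bit29=0)
  nb ###..: next=.  (t=4,i=4, bit28=0)
  nb ##.##: next=.  (t=0,i=0, bit27=0)
  nb ##.#.: next=.  (t=0,i=3, bit26=0)
  nb ##..#: next=.  (t=2,i=9, bit25=0)
  nb ##...: next=#  (t=2,i=1, bit24=1)
  nb #.###: next=#  (t=0,i=9, bit23=1)
  nb #.##.: next=#  (t=0,i=1, bit22=1)
  nb #.#.#: next=.  (t=3,i=10, bit21=0)
  nb #.#..: next=.  (t=0,i=4, bit20=0)
  nb #..##: next=#  (t=2,i=10, bit19=1)
  nb #..#.: next=.  (t=0,i=6, bit18=0)
  nb #...#: next=#  (t=1,i=11, bit17=1)
  nb #....: next=.  (t=1,i=3, bit16=0)
  nb .####: next=.  (t=4,i=1, bit15=0)
  nb .###.: next=.  (t=0,i=10, bit14=0)
  nb .##.#: next=.  (t=0,i=2, bit13=0)
  nb .##..: next=#  (t=2,i=0, bit12=1)
  nb .#.##: next=.  (t=0,i=8, bit11=0)
  nb .#.#.: next=.  (t=3,i=9, bit10=0)
  nb .#..#: next=.  (t=0,i=5, bit9=0)
  nb .#...: next=.  (t=1,i=2, bit8=0)
  nb ..###: next=.  (t=4,i=0, bit7=0)
  nb ..##.: next=.  (t=2,i=7, bit6=0)
  nb ..#.#: next=.  (t=0,i=7, bit5=0)
  nb ..#..: next=.  (t=1,i=1, bit4=0)
  nb ...##: next=.  (t=2,i=6, bit3=0)
  nb ...#.: next=#  (t=1,i=0, bit2=1)
  nb ....#: next=#  (t=1,i=7, bit1=1)
  nb .....: next=.  (t=1,i=4, bit0=0)
  bits 11000001110010100001000000000110 = 3251245062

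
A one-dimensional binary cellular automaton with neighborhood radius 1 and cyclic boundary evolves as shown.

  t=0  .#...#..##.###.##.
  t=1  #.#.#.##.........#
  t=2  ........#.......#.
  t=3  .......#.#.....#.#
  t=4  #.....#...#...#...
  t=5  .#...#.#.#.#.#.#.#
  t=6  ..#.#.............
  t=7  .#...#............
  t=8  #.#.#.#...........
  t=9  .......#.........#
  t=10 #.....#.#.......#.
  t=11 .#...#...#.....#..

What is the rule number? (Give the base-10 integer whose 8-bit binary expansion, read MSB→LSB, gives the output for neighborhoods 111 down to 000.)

  nb ###: next=.  (t=0,i=12, bit7=0)
  nb ##.: next=.  (t=0,i=9, bit6=0)
  nb #.#: next=.  (t=0,i=10, bit5=0)
  nb #..: next=#  (t=0,i=2, bit4=1)
  nb .##: next=.  (t=0,i=8, bit3=0)
  nb .#.: next=.  (t=0,i=1, bit2=0)
  nb ..#: next=#  (t=0,i=0, bit1=1)
  nb ...: next=.  (t=0,i=3, bit0=0)
  bits 00010010 = 18

18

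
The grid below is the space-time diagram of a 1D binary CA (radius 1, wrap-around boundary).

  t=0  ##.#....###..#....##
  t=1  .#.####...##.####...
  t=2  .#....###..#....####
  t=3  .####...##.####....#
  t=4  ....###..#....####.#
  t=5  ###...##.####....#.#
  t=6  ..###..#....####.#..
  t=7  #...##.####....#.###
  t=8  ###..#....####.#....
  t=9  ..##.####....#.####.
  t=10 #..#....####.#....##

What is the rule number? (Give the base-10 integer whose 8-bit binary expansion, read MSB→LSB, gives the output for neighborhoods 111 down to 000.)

  [7] ### => .  t=0,i=0
  [6] ##. => #  t=0,i=1
  [5] #.# => .  t=0,i=2
  [4] #.. => #  t=0,i=4
  [3] .## => .  t=0,i=8
  [2] .#. => #  t=0,i=3
  [1] ..# => .  t=0,i=7
  [0] ... => #  t=0,i=5
  bits 01010101 = 85

85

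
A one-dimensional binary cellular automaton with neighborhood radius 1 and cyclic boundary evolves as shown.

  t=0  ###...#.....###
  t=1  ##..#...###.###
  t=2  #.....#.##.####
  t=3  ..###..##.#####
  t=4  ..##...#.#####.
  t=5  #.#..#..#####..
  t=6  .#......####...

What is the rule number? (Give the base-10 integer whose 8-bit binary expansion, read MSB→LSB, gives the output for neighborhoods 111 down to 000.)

169

  nb ###: next=#  (t=0,i=0, bit7=1)
  nb ##.: next=.  (t=0,i=2, bit6=0)
  nb #.#: next=#  (t=1,i=11, bit5=1)
  nb #..: next=.  (t=0,i=3, bit4=0)
  nb .##: next=#  (t=0,i=12, bit3=1)
  nb .#.: next=.  (t=0,i=6, bit2=0)
  nb ..#: next=.  (t=0,i=5, bit1=0)
  nb ...: next=#  (t=0,i=4, bit0=1)
  bits 10101001 = 169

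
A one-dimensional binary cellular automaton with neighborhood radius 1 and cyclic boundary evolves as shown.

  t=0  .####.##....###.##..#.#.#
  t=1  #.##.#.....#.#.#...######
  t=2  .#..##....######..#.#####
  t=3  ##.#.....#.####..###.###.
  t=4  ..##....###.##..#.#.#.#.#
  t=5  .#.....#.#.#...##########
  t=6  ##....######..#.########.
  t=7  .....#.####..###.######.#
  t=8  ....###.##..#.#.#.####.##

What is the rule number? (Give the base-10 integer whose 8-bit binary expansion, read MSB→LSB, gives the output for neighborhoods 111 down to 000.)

  ### -> #   bit 7 = 1  t=0,i=2
  ##. -> .   bit 6 = 0  t=0,i=4
  #.# -> #   bit 5 = 1  t=0,i=0
  #.. -> .   bit 4 = 0  t=0,i=8
  .## -> .   bit 3 = 0  t=0,i=1
  .#. -> #   bit 2 = 1  t=0,i=20
  ..# -> #   bit 1 = 1  t=0,i=11
  ... -> .   bit 0 = 0  t=0,i=9
  bits 10100110 = 166

166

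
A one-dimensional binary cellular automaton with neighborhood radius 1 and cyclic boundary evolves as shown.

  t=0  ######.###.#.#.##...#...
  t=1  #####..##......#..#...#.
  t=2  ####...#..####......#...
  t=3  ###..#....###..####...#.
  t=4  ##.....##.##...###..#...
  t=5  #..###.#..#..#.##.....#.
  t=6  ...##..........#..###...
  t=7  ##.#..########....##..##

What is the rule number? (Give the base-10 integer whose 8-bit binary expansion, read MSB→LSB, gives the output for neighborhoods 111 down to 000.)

137

  ### -> #   bit 7 = 1  t=0,i=1
  ##. -> .   bit 6 = 0  t=0,i=5
  #.# -> .   bit 5 = 0  t=0,i=6
  #.. -> .   bit 4 = 0  t=0,i=17
  .## -> #   bit 3 = 1  t=0,i=0
  .#. -> .   bit 2 = 0  t=0,i=11
  ..# -> .   bit 1 = 0  t=0,i=19
  ... -> #   bit 0 = 1  t=0,i=18
  bits 10001001 = 137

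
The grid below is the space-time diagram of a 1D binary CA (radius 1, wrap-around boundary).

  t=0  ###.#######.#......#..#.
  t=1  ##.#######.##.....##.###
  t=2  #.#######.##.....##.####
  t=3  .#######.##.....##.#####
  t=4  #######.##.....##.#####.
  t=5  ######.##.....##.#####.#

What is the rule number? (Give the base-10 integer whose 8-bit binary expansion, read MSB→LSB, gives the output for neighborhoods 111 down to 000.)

174

  nb ###: next=#  (t=0,i=1, bit7=1)
  nb ##.: next=.  (t=0,i=2, bit6=0)
  nb #.#: next=#  (t=0,i=3, bit5=1)
  nb #..: next=.  (t=0,i=13, bit4=0)
  nb .##: next=#  (t=0,i=0, bit3=1)
  nb .#.: next=#  (t=0,i=12, bit2=1)
  nb ..#: next=#  (t=0,i=18, bit1=1)
  nb ...: next=.  (t=0,i=14, bit0=0)
  bits 10101110 = 174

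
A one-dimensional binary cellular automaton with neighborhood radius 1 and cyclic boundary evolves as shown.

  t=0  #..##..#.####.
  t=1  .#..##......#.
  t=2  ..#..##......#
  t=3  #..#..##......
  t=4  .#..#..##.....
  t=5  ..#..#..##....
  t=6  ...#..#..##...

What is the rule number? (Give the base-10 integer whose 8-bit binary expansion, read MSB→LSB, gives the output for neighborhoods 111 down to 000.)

  ###|.  b7=0 t=0,i=10
  ##.|#  b6=1 t=0,i=4
  #.#|.  b5=0 t=0,i=8
  #..|#  b4=1 t=0,i=1
  .##|.  b3=0 t=0,i=3
  .#.|.  b2=0 t=0,i=0
  ..#|.  b1=0 t=0,i=2
  ...|.  b0=0 t=1,i=7
  bits 01010000 = 80

80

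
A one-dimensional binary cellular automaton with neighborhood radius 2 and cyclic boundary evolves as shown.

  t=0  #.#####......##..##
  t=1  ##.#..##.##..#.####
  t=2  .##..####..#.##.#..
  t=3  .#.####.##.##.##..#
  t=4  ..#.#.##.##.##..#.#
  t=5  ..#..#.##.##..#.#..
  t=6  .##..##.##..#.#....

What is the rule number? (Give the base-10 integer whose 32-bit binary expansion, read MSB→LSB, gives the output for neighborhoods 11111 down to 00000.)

1057679605

  [31] ##### => .  t=0,i=4
  [30] ####. => .  t=0,i=5
  [29] ###.# => #  t=0,i=0
  [28] ###.. => #  t=0,i=6
  [27] ##.## => #  t=0,i=1
  [26] ##.#. => #  t=1,i=2
  [25] ##..# => #  t=0,i=15
  [24] ##... => #  t=0,i=7
  [23] #.### => .  t=0,i=2
  [22] #.##. => .  t=1,i=9
  [21] #.#.# => .  t=3,i=1
  [20] #.#.. => .  t=1,i=3
  [19] #..## => #  t=0,i=16
  [18] #..#. => .  t=1,i=12
  [17] #...# => #  t=2,i=18
  [16] #.... => .  t=0,i=8
  [15] .#### => #  t=0,i=3
  [14] .###. => #  t=0,i=18
  [13] .##.# => #  t=1,i=7
  [12] .##.. => .  t=0,i=14
  [11] .#.## => #  t=1,i=14
  [10] .#.#. => .  t=3,i=0
  [9] .#..# => .  t=1,i=4
  [8] .#... => .  t=2,i=17
  [7] ..### => #  t=0,i=17
  [6] ..##. => #  t=0,i=13
  [5] ..#.# => #  t=1,i=13
  [4] ..#.. => #  t=5,i=2
  [3] ...## => .  t=0,i=12
  [2] ...#. => #  t=5,i=1
  [1] ....# => .  t=0,i=11
  [0] ..... => #  t=0,i=9
  bits 00111111000010101110100011110101 = 1057679605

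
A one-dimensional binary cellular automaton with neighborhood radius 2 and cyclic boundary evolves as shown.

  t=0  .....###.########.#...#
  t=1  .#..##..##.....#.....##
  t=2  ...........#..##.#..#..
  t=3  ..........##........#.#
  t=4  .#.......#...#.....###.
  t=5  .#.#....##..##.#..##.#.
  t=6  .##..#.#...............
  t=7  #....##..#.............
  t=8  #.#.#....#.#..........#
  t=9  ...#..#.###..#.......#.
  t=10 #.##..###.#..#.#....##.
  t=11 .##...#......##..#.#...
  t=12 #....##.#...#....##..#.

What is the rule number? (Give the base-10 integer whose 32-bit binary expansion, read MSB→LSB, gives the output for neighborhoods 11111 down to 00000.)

1489046716

  ##### -> .   bit 31 = 0  t=0,i=11
  ####. -> #   bit 30 = 1  t=0,i=15
  ###.# -> .   bit 29 = 0  t=0,i=7
  ###.. -> #   bit 28 = 1  t=4,i=21
  ##.## -> #   bit 27 = 1  t=0,i=8
  ##.#. -> .   bit 26 = 0  t=0,i=17
  ##..# -> .   bit 25 = 0  t=1,i=6
  ##... -> .   bit 24 = 0  t=1,i=10
  #.### -> #   bit 23 = 1  t=0,i=9
  #.##. -> #   bit 22 = 1  t=10,i=2
  #.#.# -> .   bit 21 = 0  t=8,i=2
  #.#.. -> .   bit 20 = 0  t=0,i=18
  #..## -> .   bit 19 = 0  t=1,i=3
  #..#. -> .   bit 18 = 0  t=2,i=19
  #...# -> .   bit 17 = 0  t=0,i=20
  #.... -> #   bit 16 = 1  t=0,i=1
  .#### -> .   bit 15 = 0  t=0,i=10
  .###. -> .   bit 14 = 0  t=0,i=6
  .##.# -> .   bit 13 = 0  t=1,i=22
  .##.. -> .   bit 12 = 0  t=1,i=5
  .#.## -> #   bit 11 = 1  t=9,i=7
  .#.#. -> #   bit 10 = 1  t=3,i=21
  .#..# -> .   bit 9 = 0  t=1,i=2
  .#... -> .   bit 8 = 0  t=0,i=0
  ..### -> #   bit 7 = 1  t=0,i=5
  ..##. -> .   bit 6 = 0  t=1,i=4
  ..#.# -> #   bit 5 = 1  t=3,i=20
  ..#.. -> #   bit 4 = 1  t=0,i=22
  ...## -> #   bit 3 = 1  t=0,i=4
  ...#. -> #   bit 2 = 1  t=0,i=21
  ....# -> .   bit 1 = 0  t=0,i=3
  ..... -> .   bit 0 = 0  t=0,i=2
  bits 01011000110000010000110010111100 = 1489046716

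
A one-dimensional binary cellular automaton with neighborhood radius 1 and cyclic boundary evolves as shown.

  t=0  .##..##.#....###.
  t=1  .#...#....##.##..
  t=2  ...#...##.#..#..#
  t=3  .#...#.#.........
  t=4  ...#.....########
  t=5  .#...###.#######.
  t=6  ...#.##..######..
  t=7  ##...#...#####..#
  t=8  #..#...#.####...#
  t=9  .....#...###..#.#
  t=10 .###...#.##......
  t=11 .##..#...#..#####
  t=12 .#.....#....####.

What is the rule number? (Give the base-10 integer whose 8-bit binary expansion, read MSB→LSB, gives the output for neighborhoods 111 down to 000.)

137

  ### -> #   bit 7 = 1  t=0,i=14
  ##. -> .   bit 6 = 0  t=0,i=2
  #.# -> .   bit 5 = 0  t=0,i=7
  #.. -> .   bit 4 = 0  t=0,i=3
  .## -> #   bit 3 = 1  t=0,i=1
  .#. -> .   bit 2 = 0  t=0,i=8
  ..# -> .   bit 1 = 0  t=0,i=0
  ... -> #   bit 0 = 1  t=0,i=10
  bits 10001001 = 137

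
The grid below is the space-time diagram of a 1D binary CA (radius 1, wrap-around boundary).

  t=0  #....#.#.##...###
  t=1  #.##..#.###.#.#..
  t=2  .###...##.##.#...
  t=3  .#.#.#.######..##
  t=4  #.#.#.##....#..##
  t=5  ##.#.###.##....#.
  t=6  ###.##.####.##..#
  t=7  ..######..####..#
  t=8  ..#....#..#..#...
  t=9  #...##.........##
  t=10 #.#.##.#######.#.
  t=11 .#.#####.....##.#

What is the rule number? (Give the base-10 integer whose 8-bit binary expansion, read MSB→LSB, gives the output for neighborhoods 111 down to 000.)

  nb ###: next=.  (t=0,i=15, bit7=0)
  nb ##.: next=#  (t=0,i=0, bit6=1)
  nb #.#: next=#  (t=0,i=6, bit5=1)
  nb #..: next=.  (t=0,i=1, bit4=0)
  nb .##: next=#  (t=0,i=9, bit3=1)
  nb .#.: next=.  (t=0,i=5, bit2=0)
  nb ..#: next=.  (t=0,i=4, bit1=0)
  nb ...: next=#  (t=0,i=2, bit0=1)
  bits 01101001 = 105

105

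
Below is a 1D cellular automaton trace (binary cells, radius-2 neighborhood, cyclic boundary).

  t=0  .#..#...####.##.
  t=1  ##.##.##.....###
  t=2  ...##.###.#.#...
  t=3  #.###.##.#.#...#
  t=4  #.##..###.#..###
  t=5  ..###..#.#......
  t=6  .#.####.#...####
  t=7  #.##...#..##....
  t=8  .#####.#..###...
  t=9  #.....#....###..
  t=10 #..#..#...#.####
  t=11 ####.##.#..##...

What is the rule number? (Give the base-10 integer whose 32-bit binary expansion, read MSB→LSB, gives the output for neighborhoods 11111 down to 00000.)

  #####|.  b31=0 t=1,i=15
  ####.|.  b30=0 t=0,i=10
  ###.#|.  b29=0 t=0,i=11
  ###..|#  b28=1 t=5,i=4
  ##.##|.  b27=0 t=0,i=12
  ##.#.|#  b26=1 t=2,i=9
  ##..#|#  b25=1 t=0,i=15
  ##...|#  b24=1 t=1,i=8
  #.###|#  b23=1 t=2,i=6
  #.##.|#  b22=1 t=0,i=13
  #.#.#|.  b21=0 t=2,i=10
  #.#..|.  b20=0 t=2,i=12
  #..##|.  b19=0 t=4,i=5
  #..#.|#  b18=1 t=0,i=0
  #...#|#  b17=1 t=0,i=6
  #....|.  b16=0 t=1,i=9
  .####|.  b15=0 t=0,i=9
  .###.|#  b14=1 t=2,i=7
  .##.#|#  b13=1 t=1,i=4
  .##..|#  b12=1 t=0,i=14
  .#.##|#  b11=1 t=6,i=2
  .#.#.|#  b10=1 t=2,i=11
  .#..#|.  b9=0 t=0,i=2
  .#...|.  b8=0 t=0,i=5
  ..###|.  b7=0 t=0,i=8
  ..##.|#  b6=1 t=2,i=3
  ..#.#|.  b5=0 t=5,i=7
  ..#..|#  b4=1 t=0,i=1
  ...##|#  b3=1 t=0,i=7
  ...#.|.  b2=0 t=7,i=6
  ....#|.  b1=0 t=1,i=11
  .....|#  b0=1 t=1,i=10
  bits 00010111110001100111110001011001 = 398883929

398883929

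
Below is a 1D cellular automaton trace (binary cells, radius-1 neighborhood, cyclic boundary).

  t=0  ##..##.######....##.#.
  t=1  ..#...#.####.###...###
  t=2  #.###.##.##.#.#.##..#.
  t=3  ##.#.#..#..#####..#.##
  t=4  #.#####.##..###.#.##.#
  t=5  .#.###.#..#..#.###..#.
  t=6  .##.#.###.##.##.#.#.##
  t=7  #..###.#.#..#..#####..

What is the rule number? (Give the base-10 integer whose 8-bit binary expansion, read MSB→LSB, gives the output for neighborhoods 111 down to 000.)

  nb ###: next=#  (t=0,i=8, bit7=1)
  nb ##.: next=.  (t=0,i=1, bit6=0)
  nb #.#: next=#  (t=0,i=6, bit5=1)
  nb #..: next=#  (t=0,i=2, bit4=1)
  nb .##: next=.  (t=0,i=0, bit3=0)
  nb .#.: next=#  (t=0,i=20, bit2=1)
  nb ..#: next=.  (t=0,i=3, bit1=0)
  nb ...: next=#  (t=0,i=14, bit0=1)
  bits 10110101 = 181

181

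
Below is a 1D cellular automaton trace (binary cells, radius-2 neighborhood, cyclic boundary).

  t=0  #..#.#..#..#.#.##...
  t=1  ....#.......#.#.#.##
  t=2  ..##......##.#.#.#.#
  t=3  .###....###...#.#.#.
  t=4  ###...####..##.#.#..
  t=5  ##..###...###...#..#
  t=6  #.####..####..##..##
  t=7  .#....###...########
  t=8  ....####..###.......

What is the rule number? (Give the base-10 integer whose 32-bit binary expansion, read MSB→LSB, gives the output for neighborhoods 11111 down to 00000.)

168451278

  [31] ##### => .  t=7,i=14
  [30] ####. => .  t=4,i=8
  [29] ###.# => .  t=6,i=0
  [28] ###.. => .  t=3,i=3
  [27] ##.## => #  t=6,i=1
  [26] ##.#. => .  t=2,i=12
  [25] ##..# => #  t=4,i=10
  [24] ##... => .  t=0,i=17
  [23] #.### => .  t=6,i=2
  [22] #.##. => .  t=0,i=15
  [21] #.#.# => .  t=0,i=13
  [20] #.#.. => .  t=0,i=5
  [19] #..## => #  t=2,i=1
  [18] #..#. => .  t=0,i=2
  [17] #...# => #  t=0,i=18
  [16] #.... => .  t=1,i=1
  [15] .#### => .  t=4,i=7
  [14] .###. => #  t=3,i=2
  [13] .##.# => .  t=2,i=11
  [12] .##.. => #  t=0,i=16
  [11] .#.## => #  t=0,i=14
  [10] .#.#. => #  t=0,i=4
  [9] .#..# => .  t=0,i=1
  [8] .#... => .  t=1,i=5
  [7] ..### => #  t=3,i=1
  [6] ..##. => #  t=2,i=2
  [5] ..#.# => .  t=0,i=3
  [4] ..#.. => .  t=0,i=0
  [3] ...## => #  t=2,i=9
  [2] ...#. => #  t=0,i=19
  [1] ....# => #  t=1,i=2
  [0] ..... => .  t=1,i=7
  bits 00001010000010100101110011001110 = 168451278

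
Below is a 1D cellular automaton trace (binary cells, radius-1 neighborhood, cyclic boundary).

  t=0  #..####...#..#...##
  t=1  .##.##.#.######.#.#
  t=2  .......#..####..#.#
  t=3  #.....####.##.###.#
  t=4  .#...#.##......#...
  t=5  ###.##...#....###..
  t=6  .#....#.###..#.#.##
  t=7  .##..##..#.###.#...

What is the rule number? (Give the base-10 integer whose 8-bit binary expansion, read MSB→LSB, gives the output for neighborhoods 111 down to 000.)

  ### -> #   bit 7 = 1  t=0,i=4
  ##. -> .   bit 6 = 0  t=0,i=0
  #.# -> .   bit 5 = 0  t=1,i=0
  #.. -> #   bit 4 = 1  t=0,i=1
  .## -> .   bit 3 = 0  t=0,i=3
  .#. -> #   bit 2 = 1  t=0,i=10
  ..# -> #   bit 1 = 1  t=0,i=2
  ... -> .   bit 0 = 0  t=0,i=8
  bits 10010110 = 150

150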